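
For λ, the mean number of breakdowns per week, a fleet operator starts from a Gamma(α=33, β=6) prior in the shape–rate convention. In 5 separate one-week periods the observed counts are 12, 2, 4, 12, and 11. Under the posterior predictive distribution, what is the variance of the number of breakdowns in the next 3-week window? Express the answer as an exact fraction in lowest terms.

Total count: 12 + 2 + 4 + 12 + 11 = 41.
Total exposure: 5 weeks.
By Gamma–Poisson conjugacy, the posterior is Gamma(α + Σx, β + Σt) = Gamma(33 + 41, 6 + 5) = Gamma(74, 11).
The posterior predictive for a window of length T is Negative Binomial with variance T·α'·(β'+T)/β'² = 3·74·14/121 = 3108/121.

3108/121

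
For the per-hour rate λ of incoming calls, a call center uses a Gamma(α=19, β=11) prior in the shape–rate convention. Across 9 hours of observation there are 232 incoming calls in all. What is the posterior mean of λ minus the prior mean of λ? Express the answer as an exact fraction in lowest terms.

2381/220

Total count 232 over total exposure 9 hours.
The Gamma prior is conjugate for the Poisson rate, so λ | data ~ Gamma(19+232, 11+9) = Gamma(251, 20).
Posterior mean = 251/20 = 251/20; prior mean = 19/11 = 19/11. Difference = 251/20 − 19/11 = 2381/220.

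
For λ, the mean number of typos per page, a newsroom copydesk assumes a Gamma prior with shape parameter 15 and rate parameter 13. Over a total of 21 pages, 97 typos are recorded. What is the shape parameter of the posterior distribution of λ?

112

Total count 97 over total exposure 21 pages.
The Gamma prior is conjugate for the Poisson rate, so λ | data ~ Gamma(15+97, 13+21) = Gamma(112, 34).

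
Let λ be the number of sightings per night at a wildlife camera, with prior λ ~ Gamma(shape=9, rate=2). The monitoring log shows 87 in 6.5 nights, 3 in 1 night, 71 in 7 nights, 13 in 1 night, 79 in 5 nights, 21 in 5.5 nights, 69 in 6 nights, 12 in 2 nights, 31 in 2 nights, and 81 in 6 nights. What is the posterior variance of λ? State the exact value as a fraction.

Total count: 87 + 3 + 71 + 13 + 79 + 21 + 69 + 12 + 31 + 81 = 467.
Total exposure: 6.5 + 1 + 7 + 1 + 5 + 5.5 + 6 + 2 + 2 + 6 = 42 nights.
Conjugate update: add total count to the shape and total exposure to the rate, giving Gamma(476, 44).
Posterior variance = α'/β'² = 476/1936 = 119/484.

119/484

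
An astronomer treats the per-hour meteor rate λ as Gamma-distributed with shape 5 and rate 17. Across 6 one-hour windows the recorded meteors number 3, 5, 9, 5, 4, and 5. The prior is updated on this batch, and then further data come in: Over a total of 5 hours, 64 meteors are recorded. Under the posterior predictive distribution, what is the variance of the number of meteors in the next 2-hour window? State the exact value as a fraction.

375/49

Total count: 3 + 5 + 9 + 5 + 4 + 5 = 31.
Total exposure: 6 hours.
After the first batch: Gamma(5 + 31, 17 + 6) = Gamma(36, 23).
Total count 64 over total exposure 5 hours.
After the second batch: Gamma(36 + 64, 23 + 5) = Gamma(100, 28).
The posterior predictive for a window of length T is Negative Binomial with variance T·α'·(β'+T)/β'² = 2·100·30/784 = 375/49.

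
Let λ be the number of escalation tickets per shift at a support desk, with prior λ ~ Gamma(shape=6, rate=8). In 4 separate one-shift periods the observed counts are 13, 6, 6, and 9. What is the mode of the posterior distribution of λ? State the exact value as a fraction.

Total count: 13 + 6 + 6 + 9 = 34.
Total exposure: 4 shifts.
The Gamma prior is conjugate for the Poisson rate, so λ | data ~ Gamma(6+34, 8+4) = Gamma(40, 12).
Posterior mode = (α'−1)/β' = 39/12 = 13/4.

13/4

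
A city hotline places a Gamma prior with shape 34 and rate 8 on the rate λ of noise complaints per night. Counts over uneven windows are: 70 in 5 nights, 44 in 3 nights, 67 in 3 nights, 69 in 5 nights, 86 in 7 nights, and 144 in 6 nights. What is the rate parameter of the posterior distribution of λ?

Total count: 70 + 44 + 67 + 69 + 86 + 144 = 480.
Total exposure: 5 + 3 + 3 + 5 + 7 + 6 = 29 nights.
Gamma(α, β) with Poisson data over total exposure Σt gives posterior Gamma(α+Σx, β+Σt) = Gamma(514, 37).

37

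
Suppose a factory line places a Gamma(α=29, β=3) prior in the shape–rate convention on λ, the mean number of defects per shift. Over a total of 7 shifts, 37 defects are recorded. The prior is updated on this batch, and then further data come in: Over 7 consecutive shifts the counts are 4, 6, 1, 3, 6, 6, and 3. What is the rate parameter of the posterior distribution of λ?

Total count 37 over total exposure 7 shifts.
After the first batch: Gamma(29 + 37, 3 + 7) = Gamma(66, 10).
Total count: 4 + 6 + 1 + 3 + 6 + 6 + 3 = 29.
Total exposure: 7 shifts.
After the second batch: Gamma(66 + 29, 10 + 7) = Gamma(95, 17).

17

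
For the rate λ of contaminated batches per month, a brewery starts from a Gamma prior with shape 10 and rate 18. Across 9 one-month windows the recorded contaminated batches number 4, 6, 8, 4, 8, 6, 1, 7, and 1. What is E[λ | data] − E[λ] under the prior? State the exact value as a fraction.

40/27

Total count: 4 + 6 + 8 + 4 + 8 + 6 + 1 + 7 + 1 = 45.
Total exposure: 9 months.
By Gamma–Poisson conjugacy, the posterior is Gamma(α + Σx, β + Σt) = Gamma(10 + 45, 18 + 9) = Gamma(55, 27).
Posterior mean = 55/27 = 55/27; prior mean = 10/18 = 5/9. Difference = 55/27 − 5/9 = 40/27.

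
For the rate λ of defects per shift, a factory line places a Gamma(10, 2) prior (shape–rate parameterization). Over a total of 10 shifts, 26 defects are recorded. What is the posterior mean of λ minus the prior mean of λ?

Total count 26 over total exposure 10 shifts.
The Gamma prior is conjugate for the Poisson rate, so λ | data ~ Gamma(10+26, 2+10) = Gamma(36, 12).
Posterior mean = 36/12 = 3; prior mean = 10/2 = 5. Difference = 3 − 5 = -2.

-2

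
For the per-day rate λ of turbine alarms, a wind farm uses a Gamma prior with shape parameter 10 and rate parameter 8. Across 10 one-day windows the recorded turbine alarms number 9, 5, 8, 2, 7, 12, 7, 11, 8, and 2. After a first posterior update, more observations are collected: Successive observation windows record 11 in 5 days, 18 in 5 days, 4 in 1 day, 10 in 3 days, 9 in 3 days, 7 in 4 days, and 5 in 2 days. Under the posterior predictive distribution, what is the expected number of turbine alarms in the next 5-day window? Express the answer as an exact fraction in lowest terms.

Total count: 9 + 5 + 8 + 2 + 7 + 12 + 7 + 11 + 8 + 2 = 71.
Total exposure: 10 days.
After the first batch: Gamma(10 + 71, 8 + 10) = Gamma(81, 18).
Total count: 11 + 18 + 4 + 10 + 9 + 7 + 5 = 64.
Total exposure: 5 + 5 + 1 + 3 + 3 + 4 + 2 = 23 days.
After the second batch: Gamma(81 + 64, 18 + 23) = Gamma(145, 41).
Predictive mean over a 5-day window = T·E[λ|data] = 5·145/41 = 725/41.

725/41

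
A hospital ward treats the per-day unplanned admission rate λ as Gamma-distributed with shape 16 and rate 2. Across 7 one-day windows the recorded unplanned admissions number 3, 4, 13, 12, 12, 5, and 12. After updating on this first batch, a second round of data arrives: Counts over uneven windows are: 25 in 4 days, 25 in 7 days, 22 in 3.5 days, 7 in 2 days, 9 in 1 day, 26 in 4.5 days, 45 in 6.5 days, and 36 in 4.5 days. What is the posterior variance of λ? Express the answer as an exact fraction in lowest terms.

Total count: 3 + 4 + 13 + 12 + 12 + 5 + 12 = 61.
Total exposure: 7 days.
After the first batch: Gamma(16 + 61, 2 + 7) = Gamma(77, 9).
Total count: 25 + 25 + 22 + 7 + 9 + 26 + 45 + 36 = 195.
Total exposure: 4 + 7 + 3.5 + 2 + 1 + 4.5 + 6.5 + 4.5 = 33 days.
After the second batch: Gamma(77 + 195, 9 + 33) = Gamma(272, 42).
Posterior variance = α'/β'² = 272/1764 = 68/441.

68/441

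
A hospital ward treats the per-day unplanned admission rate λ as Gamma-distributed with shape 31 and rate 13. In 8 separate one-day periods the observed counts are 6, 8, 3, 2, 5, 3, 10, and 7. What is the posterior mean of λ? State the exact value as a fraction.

Total count: 6 + 8 + 3 + 2 + 5 + 3 + 10 + 7 = 44.
Total exposure: 8 days.
By Gamma–Poisson conjugacy, the posterior is Gamma(α + Σx, β + Σt) = Gamma(31 + 44, 13 + 8) = Gamma(75, 21).
Posterior mean = α'/β' = 75/21 = 25/7.

25/7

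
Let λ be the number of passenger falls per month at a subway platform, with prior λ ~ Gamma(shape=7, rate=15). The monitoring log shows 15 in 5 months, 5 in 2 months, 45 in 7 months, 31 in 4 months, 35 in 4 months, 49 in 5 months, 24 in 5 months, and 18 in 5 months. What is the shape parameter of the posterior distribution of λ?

229

Total count: 15 + 5 + 45 + 31 + 35 + 49 + 24 + 18 = 222.
Total exposure: 5 + 2 + 7 + 4 + 4 + 5 + 5 + 5 = 37 months.
By Gamma–Poisson conjugacy, the posterior is Gamma(α + Σx, β + Σt) = Gamma(7 + 222, 15 + 37) = Gamma(229, 52).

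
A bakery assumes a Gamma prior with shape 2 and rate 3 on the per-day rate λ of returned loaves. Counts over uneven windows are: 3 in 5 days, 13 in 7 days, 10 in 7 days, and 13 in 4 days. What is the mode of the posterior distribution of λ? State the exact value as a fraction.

20/13

Total count: 3 + 13 + 10 + 13 = 39.
Total exposure: 5 + 7 + 7 + 4 = 23 days.
Posterior: α' = 2 + 39 = 41, β' = 3 + 23 = 26.
Posterior mode = (α'−1)/β' = 40/26 = 20/13.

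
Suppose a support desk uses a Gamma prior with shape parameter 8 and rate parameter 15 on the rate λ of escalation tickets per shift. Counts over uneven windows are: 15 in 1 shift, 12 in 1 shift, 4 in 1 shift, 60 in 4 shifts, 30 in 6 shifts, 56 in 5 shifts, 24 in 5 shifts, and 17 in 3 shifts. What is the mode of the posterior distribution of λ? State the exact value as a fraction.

225/41

Total count: 15 + 12 + 4 + 60 + 30 + 56 + 24 + 17 = 218.
Total exposure: 1 + 1 + 1 + 4 + 6 + 5 + 5 + 3 = 26 shifts.
Conjugate update: add total count to the shape and total exposure to the rate, giving Gamma(226, 41).
Posterior mode = (α'−1)/β' = 225/41.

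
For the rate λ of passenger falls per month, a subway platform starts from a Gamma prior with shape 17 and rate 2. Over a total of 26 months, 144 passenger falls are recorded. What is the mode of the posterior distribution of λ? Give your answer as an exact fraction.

40/7

Total count 144 over total exposure 26 months.
Conjugate update: add total count to the shape and total exposure to the rate, giving Gamma(161, 28).
Posterior mode = (α'−1)/β' = 160/28 = 40/7.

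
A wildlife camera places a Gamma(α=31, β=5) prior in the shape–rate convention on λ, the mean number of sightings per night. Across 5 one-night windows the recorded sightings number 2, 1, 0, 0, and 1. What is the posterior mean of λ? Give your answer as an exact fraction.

7/2

Total count: 2 + 1 + 0 + 0 + 1 = 4.
Total exposure: 5 nights.
Conjugate update: add total count to the shape and total exposure to the rate, giving Gamma(35, 10).
Posterior mean = α'/β' = 35/10 = 7/2.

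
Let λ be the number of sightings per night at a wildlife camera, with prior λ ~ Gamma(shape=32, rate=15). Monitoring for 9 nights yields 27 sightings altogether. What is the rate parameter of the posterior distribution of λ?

24

Total count 27 over total exposure 9 nights.
Posterior: α' = 32 + 27 = 59, β' = 15 + 9 = 24.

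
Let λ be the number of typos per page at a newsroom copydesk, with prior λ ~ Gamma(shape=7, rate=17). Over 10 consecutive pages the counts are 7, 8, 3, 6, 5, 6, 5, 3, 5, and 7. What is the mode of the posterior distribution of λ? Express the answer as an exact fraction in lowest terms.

Total count: 7 + 8 + 3 + 6 + 5 + 6 + 5 + 3 + 5 + 7 = 55.
Total exposure: 10 pages.
Gamma(α, β) with Poisson data over total exposure Σt gives posterior Gamma(α+Σx, β+Σt) = Gamma(62, 27).
Posterior mode = (α'−1)/β' = 61/27.

61/27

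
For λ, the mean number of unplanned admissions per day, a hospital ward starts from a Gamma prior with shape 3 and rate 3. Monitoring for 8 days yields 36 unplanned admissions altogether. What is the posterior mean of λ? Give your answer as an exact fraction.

Total count 36 over total exposure 8 days.
Posterior: α' = 3 + 36 = 39, β' = 3 + 8 = 11.
Posterior mean = α'/β' = 39/11.

39/11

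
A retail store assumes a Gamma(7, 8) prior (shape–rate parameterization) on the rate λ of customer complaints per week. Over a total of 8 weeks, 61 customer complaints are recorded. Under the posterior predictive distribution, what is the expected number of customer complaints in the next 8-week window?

Total count 61 over total exposure 8 weeks.
Posterior: α' = 7 + 61 = 68, β' = 8 + 8 = 16.
Predictive mean over an 8-week window = T·E[λ|data] = 8·68/16 = 34.

34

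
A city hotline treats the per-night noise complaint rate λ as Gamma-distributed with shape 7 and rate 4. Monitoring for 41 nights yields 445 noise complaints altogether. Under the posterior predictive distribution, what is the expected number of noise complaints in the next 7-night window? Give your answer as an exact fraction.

Total count 445 over total exposure 41 nights.
By Gamma–Poisson conjugacy, the posterior is Gamma(α + Σx, β + Σt) = Gamma(7 + 445, 4 + 41) = Gamma(452, 45).
Predictive mean over a 7-night window = T·E[λ|data] = 7·452/45 = 3164/45.

3164/45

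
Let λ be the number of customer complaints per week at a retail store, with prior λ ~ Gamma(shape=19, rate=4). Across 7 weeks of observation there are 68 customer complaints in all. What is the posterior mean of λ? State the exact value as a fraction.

87/11

Total count 68 over total exposure 7 weeks.
By Gamma–Poisson conjugacy, the posterior is Gamma(α + Σx, β + Σt) = Gamma(19 + 68, 4 + 7) = Gamma(87, 11).
Posterior mean = α'/β' = 87/11.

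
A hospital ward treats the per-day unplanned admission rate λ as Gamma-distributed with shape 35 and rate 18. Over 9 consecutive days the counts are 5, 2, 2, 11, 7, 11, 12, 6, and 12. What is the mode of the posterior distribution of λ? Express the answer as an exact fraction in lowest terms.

34/9

Total count: 5 + 2 + 2 + 11 + 7 + 11 + 12 + 6 + 12 = 68.
Total exposure: 9 days.
By Gamma–Poisson conjugacy, the posterior is Gamma(α + Σx, β + Σt) = Gamma(35 + 68, 18 + 9) = Gamma(103, 27).
Posterior mode = (α'−1)/β' = 102/27 = 34/9.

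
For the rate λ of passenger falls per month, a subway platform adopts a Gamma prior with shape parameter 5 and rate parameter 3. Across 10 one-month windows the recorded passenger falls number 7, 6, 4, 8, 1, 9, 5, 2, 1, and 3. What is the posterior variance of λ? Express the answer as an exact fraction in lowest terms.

Total count: 7 + 6 + 4 + 8 + 1 + 9 + 5 + 2 + 1 + 3 = 46.
Total exposure: 10 months.
Conjugate update: add total count to the shape and total exposure to the rate, giving Gamma(51, 13).
Posterior variance = α'/β'² = 51/169.

51/169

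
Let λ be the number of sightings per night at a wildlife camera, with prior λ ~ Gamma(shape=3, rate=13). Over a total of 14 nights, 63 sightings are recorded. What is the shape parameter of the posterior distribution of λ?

Total count 63 over total exposure 14 nights.
Conjugate update: add total count to the shape and total exposure to the rate, giving Gamma(66, 27).

66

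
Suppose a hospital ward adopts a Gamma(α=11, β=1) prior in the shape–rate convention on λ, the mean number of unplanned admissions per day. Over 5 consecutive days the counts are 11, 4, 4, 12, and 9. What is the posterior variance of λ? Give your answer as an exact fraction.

Total count: 11 + 4 + 4 + 12 + 9 = 40.
Total exposure: 5 days.
Posterior: α' = 11 + 40 = 51, β' = 1 + 5 = 6.
Posterior variance = α'/β'² = 51/36 = 17/12.

17/12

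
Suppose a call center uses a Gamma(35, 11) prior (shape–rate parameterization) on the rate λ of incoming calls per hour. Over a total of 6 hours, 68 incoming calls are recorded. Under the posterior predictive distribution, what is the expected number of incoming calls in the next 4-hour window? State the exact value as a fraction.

Total count 68 over total exposure 6 hours.
Posterior: α' = 35 + 68 = 103, β' = 11 + 6 = 17.
Predictive mean over a 4-hour window = T·E[λ|data] = 4·103/17 = 412/17.

412/17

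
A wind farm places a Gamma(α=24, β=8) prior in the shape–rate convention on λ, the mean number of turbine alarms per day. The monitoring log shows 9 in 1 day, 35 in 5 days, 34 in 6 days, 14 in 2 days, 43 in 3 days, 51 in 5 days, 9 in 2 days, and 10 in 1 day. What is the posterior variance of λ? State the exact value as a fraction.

229/1089

Total count: 9 + 35 + 34 + 14 + 43 + 51 + 9 + 10 = 205.
Total exposure: 1 + 5 + 6 + 2 + 3 + 5 + 2 + 1 = 25 days.
Conjugate update: add total count to the shape and total exposure to the rate, giving Gamma(229, 33).
Posterior variance = α'/β'² = 229/1089.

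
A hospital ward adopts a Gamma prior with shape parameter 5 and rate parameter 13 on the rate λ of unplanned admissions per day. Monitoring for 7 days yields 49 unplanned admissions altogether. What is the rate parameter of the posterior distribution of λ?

Total count 49 over total exposure 7 days.
Posterior: α' = 5 + 49 = 54, β' = 13 + 7 = 20.

20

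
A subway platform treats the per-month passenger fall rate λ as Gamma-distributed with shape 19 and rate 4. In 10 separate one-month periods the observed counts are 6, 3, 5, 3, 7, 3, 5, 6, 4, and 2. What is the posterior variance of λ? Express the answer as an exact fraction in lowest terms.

Total count: 6 + 3 + 5 + 3 + 7 + 3 + 5 + 6 + 4 + 2 = 44.
Total exposure: 10 months.
Posterior: α' = 19 + 44 = 63, β' = 4 + 10 = 14.
Posterior variance = α'/β'² = 63/196 = 9/28.

9/28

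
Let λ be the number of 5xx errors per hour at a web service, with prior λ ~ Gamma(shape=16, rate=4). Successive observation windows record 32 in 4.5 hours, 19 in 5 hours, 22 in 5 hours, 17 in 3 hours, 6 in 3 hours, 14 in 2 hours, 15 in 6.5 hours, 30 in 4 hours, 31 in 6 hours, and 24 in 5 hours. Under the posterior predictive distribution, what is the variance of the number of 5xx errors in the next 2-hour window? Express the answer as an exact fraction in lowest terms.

Total count: 32 + 19 + 22 + 17 + 6 + 14 + 15 + 30 + 31 + 24 = 210.
Total exposure: 4.5 + 5 + 5 + 3 + 3 + 2 + 6.5 + 4 + 6 + 5 = 44 hours.
Gamma(α, β) with Poisson data over total exposure Σt gives posterior Gamma(α+Σx, β+Σt) = Gamma(226, 48).
The posterior predictive for a window of length T is Negative Binomial with variance T·α'·(β'+T)/β'² = 2·226·50/2304 = 2825/288.

2825/288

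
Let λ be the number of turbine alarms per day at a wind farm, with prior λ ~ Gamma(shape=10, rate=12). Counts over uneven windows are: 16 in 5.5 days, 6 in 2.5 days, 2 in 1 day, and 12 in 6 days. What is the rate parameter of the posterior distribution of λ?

Total count: 16 + 6 + 2 + 12 = 36.
Total exposure: 5.5 + 2.5 + 1 + 6 = 15 days.
Conjugate update: add total count to the shape and total exposure to the rate, giving Gamma(46, 27).

27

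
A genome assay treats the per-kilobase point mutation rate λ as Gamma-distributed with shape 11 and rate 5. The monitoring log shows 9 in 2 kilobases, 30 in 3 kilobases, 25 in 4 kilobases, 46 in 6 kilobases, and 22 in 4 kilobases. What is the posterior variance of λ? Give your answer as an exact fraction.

Total count: 9 + 30 + 25 + 46 + 22 = 132.
Total exposure: 2 + 3 + 4 + 6 + 4 = 19 kilobases.
The Gamma prior is conjugate for the Poisson rate, so λ | data ~ Gamma(11+132, 5+19) = Gamma(143, 24).
Posterior variance = α'/β'² = 143/576.

143/576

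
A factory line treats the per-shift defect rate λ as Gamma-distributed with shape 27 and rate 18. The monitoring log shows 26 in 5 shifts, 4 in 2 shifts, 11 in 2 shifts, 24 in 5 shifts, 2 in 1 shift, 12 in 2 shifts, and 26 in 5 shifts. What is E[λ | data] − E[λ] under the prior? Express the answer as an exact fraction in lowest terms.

9/5

Total count: 26 + 4 + 11 + 24 + 2 + 12 + 26 = 105.
Total exposure: 5 + 2 + 2 + 5 + 1 + 2 + 5 = 22 shifts.
Posterior: α' = 27 + 105 = 132, β' = 18 + 22 = 40.
Posterior mean = 132/40 = 33/10; prior mean = 27/18 = 3/2. Difference = 33/10 − 3/2 = 9/5.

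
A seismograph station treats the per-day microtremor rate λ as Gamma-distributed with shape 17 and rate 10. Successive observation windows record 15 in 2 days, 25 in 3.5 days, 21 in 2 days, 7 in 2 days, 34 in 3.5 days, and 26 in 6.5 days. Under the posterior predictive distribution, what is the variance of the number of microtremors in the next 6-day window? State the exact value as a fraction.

Total count: 15 + 25 + 21 + 7 + 34 + 26 = 128.
Total exposure: 2 + 3.5 + 2 + 2 + 3.5 + 6.5 = 19.5 days.
Posterior: α' = 17 + 128 = 145, β' = 10 + 19.5 = 59/2.
The posterior predictive for a window of length T is Negative Binomial with variance T·α'·(β'+T)/β'² = 6·145·(71/2)/(3481/4) = 123540/3481.

123540/3481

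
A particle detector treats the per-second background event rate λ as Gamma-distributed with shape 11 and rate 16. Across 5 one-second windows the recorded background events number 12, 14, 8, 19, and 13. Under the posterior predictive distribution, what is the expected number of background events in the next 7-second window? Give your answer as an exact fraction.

77/3

Total count: 12 + 14 + 8 + 19 + 13 = 66.
Total exposure: 5 seconds.
Posterior: α' = 11 + 66 = 77, β' = 16 + 5 = 21.
Predictive mean over a 7-second window = T·E[λ|data] = 7·77/21 = 77/3.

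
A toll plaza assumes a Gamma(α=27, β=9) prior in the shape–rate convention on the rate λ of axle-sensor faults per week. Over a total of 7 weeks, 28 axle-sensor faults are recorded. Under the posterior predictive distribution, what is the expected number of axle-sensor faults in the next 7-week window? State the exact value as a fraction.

385/16

Total count 28 over total exposure 7 weeks.
The Gamma prior is conjugate for the Poisson rate, so λ | data ~ Gamma(27+28, 9+7) = Gamma(55, 16).
Predictive mean over a 7-week window = T·E[λ|data] = 7·55/16 = 385/16.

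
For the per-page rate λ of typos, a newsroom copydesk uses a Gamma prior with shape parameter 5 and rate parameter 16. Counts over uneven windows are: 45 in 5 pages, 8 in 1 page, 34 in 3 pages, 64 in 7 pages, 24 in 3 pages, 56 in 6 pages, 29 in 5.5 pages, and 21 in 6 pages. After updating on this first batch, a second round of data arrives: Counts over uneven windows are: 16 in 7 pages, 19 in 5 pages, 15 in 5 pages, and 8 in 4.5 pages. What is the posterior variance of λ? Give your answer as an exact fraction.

Total count: 45 + 8 + 34 + 64 + 24 + 56 + 29 + 21 = 281.
Total exposure: 5 + 1 + 3 + 7 + 3 + 6 + 5.5 + 6 = 36.5 pages.
After the first batch: Gamma(5 + 281, 16 + 36.5) = Gamma(286, 105/2).
Total count: 16 + 19 + 15 + 8 = 58.
Total exposure: 7 + 5 + 5 + 4.5 = 21.5 pages.
After the second batch: Gamma(286 + 58, 105/2 + 21.5) = Gamma(344, 74).
Posterior variance = α'/β'² = 344/5476 = 86/1369.

86/1369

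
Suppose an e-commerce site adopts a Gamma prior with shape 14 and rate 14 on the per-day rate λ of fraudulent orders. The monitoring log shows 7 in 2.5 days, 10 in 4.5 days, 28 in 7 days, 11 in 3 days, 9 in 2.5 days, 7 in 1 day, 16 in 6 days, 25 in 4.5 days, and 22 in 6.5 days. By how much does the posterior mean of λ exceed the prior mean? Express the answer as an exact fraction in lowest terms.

Total count: 7 + 10 + 28 + 11 + 9 + 7 + 16 + 25 + 22 = 135.
Total exposure: 2.5 + 4.5 + 7 + 3 + 2.5 + 1 + 6 + 4.5 + 6.5 = 37.5 days.
Gamma(α, β) with Poisson data over total exposure Σt gives posterior Gamma(α+Σx, β+Σt) = Gamma(149, 103/2).
Posterior mean = 149/(103/2) = 298/103; prior mean = 14/14 = 1. Difference = 298/103 − 1 = 195/103.

195/103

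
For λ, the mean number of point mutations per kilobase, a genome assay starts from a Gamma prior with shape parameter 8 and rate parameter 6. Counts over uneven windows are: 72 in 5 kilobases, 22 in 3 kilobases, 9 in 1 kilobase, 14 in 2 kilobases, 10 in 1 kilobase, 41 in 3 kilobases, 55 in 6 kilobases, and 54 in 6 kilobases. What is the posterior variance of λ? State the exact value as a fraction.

95/363

Total count: 72 + 22 + 9 + 14 + 10 + 41 + 55 + 54 = 277.
Total exposure: 5 + 3 + 1 + 2 + 1 + 3 + 6 + 6 = 27 kilobases.
The Gamma prior is conjugate for the Poisson rate, so λ | data ~ Gamma(8+277, 6+27) = Gamma(285, 33).
Posterior variance = α'/β'² = 285/1089 = 95/363.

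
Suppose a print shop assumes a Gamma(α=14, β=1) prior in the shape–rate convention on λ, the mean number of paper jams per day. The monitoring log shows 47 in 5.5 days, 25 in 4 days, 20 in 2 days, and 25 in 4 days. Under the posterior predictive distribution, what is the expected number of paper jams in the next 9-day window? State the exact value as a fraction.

786/11

Total count: 47 + 25 + 20 + 25 = 117.
Total exposure: 5.5 + 4 + 2 + 4 = 15.5 days.
Posterior: α' = 14 + 117 = 131, β' = 1 + 15.5 = 33/2.
Predictive mean over a 9-day window = T·E[λ|data] = 9·131/(33/2) = 786/11.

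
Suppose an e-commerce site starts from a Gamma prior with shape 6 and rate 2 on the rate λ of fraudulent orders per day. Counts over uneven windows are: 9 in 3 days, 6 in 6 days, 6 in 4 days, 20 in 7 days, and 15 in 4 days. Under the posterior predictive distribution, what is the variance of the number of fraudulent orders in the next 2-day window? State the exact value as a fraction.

868/169

Total count: 9 + 6 + 6 + 20 + 15 = 56.
Total exposure: 3 + 6 + 4 + 7 + 4 = 24 days.
By Gamma–Poisson conjugacy, the posterior is Gamma(α + Σx, β + Σt) = Gamma(6 + 56, 2 + 24) = Gamma(62, 26).
The posterior predictive for a window of length T is Negative Binomial with variance T·α'·(β'+T)/β'² = 2·62·28/676 = 868/169.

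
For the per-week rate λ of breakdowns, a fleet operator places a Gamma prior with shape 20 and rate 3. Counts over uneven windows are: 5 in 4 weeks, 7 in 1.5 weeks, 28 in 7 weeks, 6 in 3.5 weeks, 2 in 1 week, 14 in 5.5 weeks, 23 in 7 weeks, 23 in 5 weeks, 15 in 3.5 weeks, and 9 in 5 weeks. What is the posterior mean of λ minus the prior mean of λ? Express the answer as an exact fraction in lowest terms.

Total count: 5 + 7 + 28 + 6 + 2 + 14 + 23 + 23 + 15 + 9 = 132.
Total exposure: 4 + 1.5 + 7 + 3.5 + 1 + 5.5 + 7 + 5 + 3.5 + 5 = 43 weeks.
Conjugate update: add total count to the shape and total exposure to the rate, giving Gamma(152, 46).
Posterior mean = 152/46 = 76/23; prior mean = 20/3 = 20/3. Difference = 76/23 − 20/3 = -232/69.

-232/69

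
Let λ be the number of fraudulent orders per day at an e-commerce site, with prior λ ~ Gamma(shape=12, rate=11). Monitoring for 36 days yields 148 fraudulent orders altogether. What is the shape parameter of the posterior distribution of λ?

160

Total count 148 over total exposure 36 days.
The Gamma prior is conjugate for the Poisson rate, so λ | data ~ Gamma(12+148, 11+36) = Gamma(160, 47).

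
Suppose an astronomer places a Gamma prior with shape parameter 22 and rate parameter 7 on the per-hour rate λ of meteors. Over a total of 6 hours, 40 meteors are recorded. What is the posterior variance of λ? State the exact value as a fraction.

Total count 40 over total exposure 6 hours.
Conjugate update: add total count to the shape and total exposure to the rate, giving Gamma(62, 13).
Posterior variance = α'/β'² = 62/169.

62/169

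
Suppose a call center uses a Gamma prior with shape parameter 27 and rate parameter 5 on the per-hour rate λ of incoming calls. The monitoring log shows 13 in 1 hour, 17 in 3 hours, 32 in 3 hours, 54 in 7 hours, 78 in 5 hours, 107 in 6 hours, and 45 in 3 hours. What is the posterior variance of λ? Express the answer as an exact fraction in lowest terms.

373/1089

Total count: 13 + 17 + 32 + 54 + 78 + 107 + 45 = 346.
Total exposure: 1 + 3 + 3 + 7 + 5 + 6 + 3 = 28 hours.
Posterior: α' = 27 + 346 = 373, β' = 5 + 28 = 33.
Posterior variance = α'/β'² = 373/1089.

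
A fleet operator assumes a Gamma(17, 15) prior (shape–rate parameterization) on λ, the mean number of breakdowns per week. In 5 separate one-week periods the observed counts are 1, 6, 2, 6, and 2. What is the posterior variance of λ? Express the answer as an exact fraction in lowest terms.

Total count: 1 + 6 + 2 + 6 + 2 = 17.
Total exposure: 5 weeks.
The Gamma prior is conjugate for the Poisson rate, so λ | data ~ Gamma(17+17, 15+5) = Gamma(34, 20).
Posterior variance = α'/β'² = 34/400 = 17/200.

17/200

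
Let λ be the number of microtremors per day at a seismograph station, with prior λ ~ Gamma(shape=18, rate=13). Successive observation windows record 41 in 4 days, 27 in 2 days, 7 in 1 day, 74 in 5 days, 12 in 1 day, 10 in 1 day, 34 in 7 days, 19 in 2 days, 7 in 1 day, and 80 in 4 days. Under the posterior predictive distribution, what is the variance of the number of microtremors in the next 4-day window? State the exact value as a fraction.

59220/1681

Total count: 41 + 27 + 7 + 74 + 12 + 10 + 34 + 19 + 7 + 80 = 311.
Total exposure: 4 + 2 + 1 + 5 + 1 + 1 + 7 + 2 + 1 + 4 = 28 days.
By Gamma–Poisson conjugacy, the posterior is Gamma(α + Σx, β + Σt) = Gamma(18 + 311, 13 + 28) = Gamma(329, 41).
The posterior predictive for a window of length T is Negative Binomial with variance T·α'·(β'+T)/β'² = 4·329·45/1681 = 59220/1681.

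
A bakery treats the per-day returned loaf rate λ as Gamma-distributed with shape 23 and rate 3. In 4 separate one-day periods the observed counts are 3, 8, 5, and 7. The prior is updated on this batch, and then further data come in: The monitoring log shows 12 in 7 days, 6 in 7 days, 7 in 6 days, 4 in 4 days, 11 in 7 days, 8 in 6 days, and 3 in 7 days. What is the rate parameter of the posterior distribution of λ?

51

Total count: 3 + 8 + 5 + 7 = 23.
Total exposure: 4 days.
After the first batch: Gamma(23 + 23, 3 + 4) = Gamma(46, 7).
Total count: 12 + 6 + 7 + 4 + 11 + 8 + 3 = 51.
Total exposure: 7 + 7 + 6 + 4 + 7 + 6 + 7 = 44 days.
After the second batch: Gamma(46 + 51, 7 + 44) = Gamma(97, 51).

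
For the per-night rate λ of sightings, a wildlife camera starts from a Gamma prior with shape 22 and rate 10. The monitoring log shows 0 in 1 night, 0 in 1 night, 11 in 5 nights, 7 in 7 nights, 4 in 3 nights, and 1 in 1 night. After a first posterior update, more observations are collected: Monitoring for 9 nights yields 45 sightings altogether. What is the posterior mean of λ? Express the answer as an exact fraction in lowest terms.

90/37

Total count: 0 + 0 + 11 + 7 + 4 + 1 = 23.
Total exposure: 1 + 1 + 5 + 7 + 3 + 1 = 18 nights.
After the first batch: Gamma(22 + 23, 10 + 18) = Gamma(45, 28).
Total count 45 over total exposure 9 nights.
After the second batch: Gamma(45 + 45, 28 + 9) = Gamma(90, 37).
Posterior mean = α'/β' = 90/37.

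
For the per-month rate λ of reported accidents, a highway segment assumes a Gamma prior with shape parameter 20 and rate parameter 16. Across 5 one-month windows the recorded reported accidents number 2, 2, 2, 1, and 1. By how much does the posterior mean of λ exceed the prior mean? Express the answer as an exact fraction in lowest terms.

Total count: 2 + 2 + 2 + 1 + 1 = 8.
Total exposure: 5 months.
The Gamma prior is conjugate for the Poisson rate, so λ | data ~ Gamma(20+8, 16+5) = Gamma(28, 21).
Posterior mean = 28/21 = 4/3; prior mean = 20/16 = 5/4. Difference = 4/3 − 5/4 = 1/12.

1/12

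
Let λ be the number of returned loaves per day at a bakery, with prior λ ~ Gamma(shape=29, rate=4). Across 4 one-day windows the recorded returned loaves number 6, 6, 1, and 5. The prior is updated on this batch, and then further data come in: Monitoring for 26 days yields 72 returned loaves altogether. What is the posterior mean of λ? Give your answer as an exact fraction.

Total count: 6 + 6 + 1 + 5 = 18.
Total exposure: 4 days.
After the first batch: Gamma(29 + 18, 4 + 4) = Gamma(47, 8).
Total count 72 over total exposure 26 days.
After the second batch: Gamma(47 + 72, 8 + 26) = Gamma(119, 34).
Posterior mean = α'/β' = 119/34 = 7/2.

7/2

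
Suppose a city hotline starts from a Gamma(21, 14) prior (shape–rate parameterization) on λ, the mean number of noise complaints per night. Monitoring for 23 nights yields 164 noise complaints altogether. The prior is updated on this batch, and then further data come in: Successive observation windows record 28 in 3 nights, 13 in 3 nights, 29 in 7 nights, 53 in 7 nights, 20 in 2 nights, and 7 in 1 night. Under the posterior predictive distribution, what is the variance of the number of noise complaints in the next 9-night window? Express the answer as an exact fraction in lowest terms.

4623/80

Total count 164 over total exposure 23 nights.
After the first batch: Gamma(21 + 164, 14 + 23) = Gamma(185, 37).
Total count: 28 + 13 + 29 + 53 + 20 + 7 = 150.
Total exposure: 3 + 3 + 7 + 7 + 2 + 1 = 23 nights.
After the second batch: Gamma(185 + 150, 37 + 23) = Gamma(335, 60).
The posterior predictive for a window of length T is Negative Binomial with variance T·α'·(β'+T)/β'² = 9·335·69/3600 = 4623/80.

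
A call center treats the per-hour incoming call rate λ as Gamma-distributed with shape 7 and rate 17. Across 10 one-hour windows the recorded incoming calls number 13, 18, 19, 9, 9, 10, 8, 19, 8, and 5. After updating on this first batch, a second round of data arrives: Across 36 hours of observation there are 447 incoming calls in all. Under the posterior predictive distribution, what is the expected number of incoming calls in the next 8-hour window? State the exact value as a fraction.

4576/63

Total count: 13 + 18 + 19 + 9 + 9 + 10 + 8 + 19 + 8 + 5 = 118.
Total exposure: 10 hours.
After the first batch: Gamma(7 + 118, 17 + 10) = Gamma(125, 27).
Total count 447 over total exposure 36 hours.
After the second batch: Gamma(125 + 447, 27 + 36) = Gamma(572, 63).
Predictive mean over an 8-hour window = T·E[λ|data] = 8·572/63 = 4576/63.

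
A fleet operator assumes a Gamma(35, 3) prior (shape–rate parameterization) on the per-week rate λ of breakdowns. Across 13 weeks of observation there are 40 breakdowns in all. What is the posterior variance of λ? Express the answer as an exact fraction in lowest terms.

75/256

Total count 40 over total exposure 13 weeks.
Posterior: α' = 35 + 40 = 75, β' = 3 + 13 = 16.
Posterior variance = α'/β'² = 75/256.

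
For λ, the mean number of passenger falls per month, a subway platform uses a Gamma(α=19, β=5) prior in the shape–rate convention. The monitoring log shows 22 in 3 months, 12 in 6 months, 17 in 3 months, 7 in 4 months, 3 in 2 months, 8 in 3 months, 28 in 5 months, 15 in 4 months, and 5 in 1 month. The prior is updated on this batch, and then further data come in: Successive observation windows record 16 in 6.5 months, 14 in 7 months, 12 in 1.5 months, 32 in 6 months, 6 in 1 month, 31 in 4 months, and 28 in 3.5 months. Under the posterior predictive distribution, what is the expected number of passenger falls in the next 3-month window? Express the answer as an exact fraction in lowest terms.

Total count: 22 + 12 + 17 + 7 + 3 + 8 + 28 + 15 + 5 = 117.
Total exposure: 3 + 6 + 3 + 4 + 2 + 3 + 5 + 4 + 1 = 31 months.
After the first batch: Gamma(19 + 117, 5 + 31) = Gamma(136, 36).
Total count: 16 + 14 + 12 + 32 + 6 + 31 + 28 = 139.
Total exposure: 6.5 + 7 + 1.5 + 6 + 1 + 4 + 3.5 = 29.5 months.
After the second batch: Gamma(136 + 139, 36 + 29.5) = Gamma(275, 131/2).
Predictive mean over a 3-month window = T·E[λ|data] = 3·275/(131/2) = 1650/131.

1650/131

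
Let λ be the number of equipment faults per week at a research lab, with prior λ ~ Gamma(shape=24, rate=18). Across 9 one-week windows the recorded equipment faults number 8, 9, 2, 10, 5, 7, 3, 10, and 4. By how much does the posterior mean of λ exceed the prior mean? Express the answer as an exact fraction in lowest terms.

46/27

Total count: 8 + 9 + 2 + 10 + 5 + 7 + 3 + 10 + 4 = 58.
Total exposure: 9 weeks.
By Gamma–Poisson conjugacy, the posterior is Gamma(α + Σx, β + Σt) = Gamma(24 + 58, 18 + 9) = Gamma(82, 27).
Posterior mean = 82/27 = 82/27; prior mean = 24/18 = 4/3. Difference = 82/27 − 4/3 = 46/27.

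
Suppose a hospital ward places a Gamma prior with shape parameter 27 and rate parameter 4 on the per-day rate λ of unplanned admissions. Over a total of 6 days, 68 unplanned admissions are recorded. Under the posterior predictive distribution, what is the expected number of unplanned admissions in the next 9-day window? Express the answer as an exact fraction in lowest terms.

171/2

Total count 68 over total exposure 6 days.
The Gamma prior is conjugate for the Poisson rate, so λ | data ~ Gamma(27+68, 4+6) = Gamma(95, 10).
Predictive mean over a 9-day window = T·E[λ|data] = 9·95/10 = 171/2.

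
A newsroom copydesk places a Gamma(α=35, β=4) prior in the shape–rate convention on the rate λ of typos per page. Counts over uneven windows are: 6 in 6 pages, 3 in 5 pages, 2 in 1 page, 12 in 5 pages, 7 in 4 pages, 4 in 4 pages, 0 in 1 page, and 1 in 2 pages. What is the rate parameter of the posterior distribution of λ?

Total count: 6 + 3 + 2 + 12 + 7 + 4 + 0 + 1 = 35.
Total exposure: 6 + 5 + 1 + 5 + 4 + 4 + 1 + 2 = 28 pages.
By Gamma–Poisson conjugacy, the posterior is Gamma(α + Σx, β + Σt) = Gamma(35 + 35, 4 + 28) = Gamma(70, 32).

32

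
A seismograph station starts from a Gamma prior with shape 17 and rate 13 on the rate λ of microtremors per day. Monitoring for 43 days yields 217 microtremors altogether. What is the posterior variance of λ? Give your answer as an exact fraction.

117/1568

Total count 217 over total exposure 43 days.
The Gamma prior is conjugate for the Poisson rate, so λ | data ~ Gamma(17+217, 13+43) = Gamma(234, 56).
Posterior variance = α'/β'² = 234/3136 = 117/1568.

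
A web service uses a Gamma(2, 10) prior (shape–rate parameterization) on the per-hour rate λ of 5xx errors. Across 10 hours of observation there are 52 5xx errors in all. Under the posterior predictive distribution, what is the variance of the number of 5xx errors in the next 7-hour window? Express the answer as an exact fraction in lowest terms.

5103/200

Total count 52 over total exposure 10 hours.
Conjugate update: add total count to the shape and total exposure to the rate, giving Gamma(54, 20).
The posterior predictive for a window of length T is Negative Binomial with variance T·α'·(β'+T)/β'² = 7·54·27/400 = 5103/200.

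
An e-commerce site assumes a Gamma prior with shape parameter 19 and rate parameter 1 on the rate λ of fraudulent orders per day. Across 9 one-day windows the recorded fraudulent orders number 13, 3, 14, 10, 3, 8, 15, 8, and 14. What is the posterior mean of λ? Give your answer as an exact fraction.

Total count: 13 + 3 + 14 + 10 + 3 + 8 + 15 + 8 + 14 = 88.
Total exposure: 9 days.
Gamma(α, β) with Poisson data over total exposure Σt gives posterior Gamma(α+Σx, β+Σt) = Gamma(107, 10).
Posterior mean = α'/β' = 107/10.

107/10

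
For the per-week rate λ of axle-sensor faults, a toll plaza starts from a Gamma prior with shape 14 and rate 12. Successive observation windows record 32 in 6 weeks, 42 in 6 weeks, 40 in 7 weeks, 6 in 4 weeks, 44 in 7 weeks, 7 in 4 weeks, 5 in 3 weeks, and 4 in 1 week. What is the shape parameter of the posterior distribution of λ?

194

Total count: 32 + 42 + 40 + 6 + 44 + 7 + 5 + 4 = 180.
Total exposure: 6 + 6 + 7 + 4 + 7 + 4 + 3 + 1 = 38 weeks.
Gamma(α, β) with Poisson data over total exposure Σt gives posterior Gamma(α+Σx, β+Σt) = Gamma(194, 50).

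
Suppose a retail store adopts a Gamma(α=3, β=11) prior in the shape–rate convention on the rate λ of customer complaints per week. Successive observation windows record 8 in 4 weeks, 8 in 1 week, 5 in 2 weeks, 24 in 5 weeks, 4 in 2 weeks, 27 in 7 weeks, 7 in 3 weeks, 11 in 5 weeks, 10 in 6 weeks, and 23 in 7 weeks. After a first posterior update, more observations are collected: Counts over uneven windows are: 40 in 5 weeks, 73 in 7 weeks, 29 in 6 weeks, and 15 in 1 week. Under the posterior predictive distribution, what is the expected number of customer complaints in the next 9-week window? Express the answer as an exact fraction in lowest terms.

Total count: 8 + 8 + 5 + 24 + 4 + 27 + 7 + 11 + 10 + 23 = 127.
Total exposure: 4 + 1 + 2 + 5 + 2 + 7 + 3 + 5 + 6 + 7 = 42 weeks.
After the first batch: Gamma(3 + 127, 11 + 42) = Gamma(130, 53).
Total count: 40 + 73 + 29 + 15 = 157.
Total exposure: 5 + 7 + 6 + 1 = 19 weeks.
After the second batch: Gamma(130 + 157, 53 + 19) = Gamma(287, 72).
Predictive mean over a 9-week window = T·E[λ|data] = 9·287/72 = 287/8.

287/8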